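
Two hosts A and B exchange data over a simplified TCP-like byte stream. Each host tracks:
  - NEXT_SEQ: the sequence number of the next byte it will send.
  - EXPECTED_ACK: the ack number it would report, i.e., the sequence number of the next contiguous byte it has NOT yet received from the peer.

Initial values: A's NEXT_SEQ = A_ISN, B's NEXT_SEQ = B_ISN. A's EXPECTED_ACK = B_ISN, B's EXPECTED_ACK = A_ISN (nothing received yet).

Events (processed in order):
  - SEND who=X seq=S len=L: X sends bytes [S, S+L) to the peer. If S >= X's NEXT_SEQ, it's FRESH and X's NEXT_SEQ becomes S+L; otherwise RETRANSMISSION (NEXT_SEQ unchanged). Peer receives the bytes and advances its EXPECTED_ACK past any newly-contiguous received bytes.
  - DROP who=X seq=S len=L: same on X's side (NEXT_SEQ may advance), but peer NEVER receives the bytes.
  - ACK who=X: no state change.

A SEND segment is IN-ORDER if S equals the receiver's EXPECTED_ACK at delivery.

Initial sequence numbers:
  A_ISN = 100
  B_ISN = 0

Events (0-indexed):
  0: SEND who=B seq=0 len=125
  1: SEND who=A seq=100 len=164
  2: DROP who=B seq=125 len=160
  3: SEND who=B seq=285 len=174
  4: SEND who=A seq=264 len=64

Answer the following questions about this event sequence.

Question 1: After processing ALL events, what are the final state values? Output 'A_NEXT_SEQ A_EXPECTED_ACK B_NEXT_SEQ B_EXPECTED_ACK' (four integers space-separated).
Answer: 328 125 459 328

Derivation:
After event 0: A_seq=100 A_ack=125 B_seq=125 B_ack=100
After event 1: A_seq=264 A_ack=125 B_seq=125 B_ack=264
After event 2: A_seq=264 A_ack=125 B_seq=285 B_ack=264
After event 3: A_seq=264 A_ack=125 B_seq=459 B_ack=264
After event 4: A_seq=328 A_ack=125 B_seq=459 B_ack=328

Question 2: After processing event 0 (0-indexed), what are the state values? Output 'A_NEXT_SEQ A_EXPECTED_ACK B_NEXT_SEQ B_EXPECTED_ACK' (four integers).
After event 0: A_seq=100 A_ack=125 B_seq=125 B_ack=100

100 125 125 100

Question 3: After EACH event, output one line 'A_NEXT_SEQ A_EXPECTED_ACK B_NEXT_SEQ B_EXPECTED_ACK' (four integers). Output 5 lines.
100 125 125 100
264 125 125 264
264 125 285 264
264 125 459 264
328 125 459 328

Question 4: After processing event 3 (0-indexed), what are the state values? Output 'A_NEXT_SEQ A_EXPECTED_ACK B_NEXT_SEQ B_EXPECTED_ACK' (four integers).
After event 0: A_seq=100 A_ack=125 B_seq=125 B_ack=100
After event 1: A_seq=264 A_ack=125 B_seq=125 B_ack=264
After event 2: A_seq=264 A_ack=125 B_seq=285 B_ack=264
After event 3: A_seq=264 A_ack=125 B_seq=459 B_ack=264

264 125 459 264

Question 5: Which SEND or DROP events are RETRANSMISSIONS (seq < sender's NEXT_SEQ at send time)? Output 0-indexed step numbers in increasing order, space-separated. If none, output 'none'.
Answer: none

Derivation:
Step 0: SEND seq=0 -> fresh
Step 1: SEND seq=100 -> fresh
Step 2: DROP seq=125 -> fresh
Step 3: SEND seq=285 -> fresh
Step 4: SEND seq=264 -> fresh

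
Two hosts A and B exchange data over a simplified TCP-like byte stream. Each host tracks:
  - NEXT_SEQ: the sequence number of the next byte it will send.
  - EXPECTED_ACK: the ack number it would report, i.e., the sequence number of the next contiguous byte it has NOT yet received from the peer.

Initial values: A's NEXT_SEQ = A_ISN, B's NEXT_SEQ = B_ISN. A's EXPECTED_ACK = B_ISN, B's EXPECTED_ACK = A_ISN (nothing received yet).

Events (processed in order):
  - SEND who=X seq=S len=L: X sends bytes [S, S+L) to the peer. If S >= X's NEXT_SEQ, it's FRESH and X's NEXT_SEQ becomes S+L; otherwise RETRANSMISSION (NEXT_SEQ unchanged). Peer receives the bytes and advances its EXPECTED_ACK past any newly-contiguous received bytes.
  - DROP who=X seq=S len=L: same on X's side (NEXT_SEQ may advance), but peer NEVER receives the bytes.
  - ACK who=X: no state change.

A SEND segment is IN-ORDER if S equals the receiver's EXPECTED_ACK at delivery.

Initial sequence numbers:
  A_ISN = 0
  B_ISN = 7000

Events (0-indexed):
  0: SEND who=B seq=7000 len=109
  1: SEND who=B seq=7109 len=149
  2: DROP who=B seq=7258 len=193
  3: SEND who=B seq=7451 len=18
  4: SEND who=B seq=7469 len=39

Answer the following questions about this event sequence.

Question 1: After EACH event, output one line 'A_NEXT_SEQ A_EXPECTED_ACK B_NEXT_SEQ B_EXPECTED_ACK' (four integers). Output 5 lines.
0 7109 7109 0
0 7258 7258 0
0 7258 7451 0
0 7258 7469 0
0 7258 7508 0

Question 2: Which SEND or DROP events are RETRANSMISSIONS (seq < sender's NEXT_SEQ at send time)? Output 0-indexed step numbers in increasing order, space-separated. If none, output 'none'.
Step 0: SEND seq=7000 -> fresh
Step 1: SEND seq=7109 -> fresh
Step 2: DROP seq=7258 -> fresh
Step 3: SEND seq=7451 -> fresh
Step 4: SEND seq=7469 -> fresh

Answer: none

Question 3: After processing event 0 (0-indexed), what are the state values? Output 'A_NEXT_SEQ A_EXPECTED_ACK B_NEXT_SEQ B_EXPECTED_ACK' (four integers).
After event 0: A_seq=0 A_ack=7109 B_seq=7109 B_ack=0

0 7109 7109 0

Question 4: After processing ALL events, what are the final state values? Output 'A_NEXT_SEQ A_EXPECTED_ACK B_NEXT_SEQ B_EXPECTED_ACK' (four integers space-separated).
Answer: 0 7258 7508 0

Derivation:
After event 0: A_seq=0 A_ack=7109 B_seq=7109 B_ack=0
After event 1: A_seq=0 A_ack=7258 B_seq=7258 B_ack=0
After event 2: A_seq=0 A_ack=7258 B_seq=7451 B_ack=0
After event 3: A_seq=0 A_ack=7258 B_seq=7469 B_ack=0
After event 4: A_seq=0 A_ack=7258 B_seq=7508 B_ack=0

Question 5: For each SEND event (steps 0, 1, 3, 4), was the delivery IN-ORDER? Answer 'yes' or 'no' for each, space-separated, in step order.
Step 0: SEND seq=7000 -> in-order
Step 1: SEND seq=7109 -> in-order
Step 3: SEND seq=7451 -> out-of-order
Step 4: SEND seq=7469 -> out-of-order

Answer: yes yes no no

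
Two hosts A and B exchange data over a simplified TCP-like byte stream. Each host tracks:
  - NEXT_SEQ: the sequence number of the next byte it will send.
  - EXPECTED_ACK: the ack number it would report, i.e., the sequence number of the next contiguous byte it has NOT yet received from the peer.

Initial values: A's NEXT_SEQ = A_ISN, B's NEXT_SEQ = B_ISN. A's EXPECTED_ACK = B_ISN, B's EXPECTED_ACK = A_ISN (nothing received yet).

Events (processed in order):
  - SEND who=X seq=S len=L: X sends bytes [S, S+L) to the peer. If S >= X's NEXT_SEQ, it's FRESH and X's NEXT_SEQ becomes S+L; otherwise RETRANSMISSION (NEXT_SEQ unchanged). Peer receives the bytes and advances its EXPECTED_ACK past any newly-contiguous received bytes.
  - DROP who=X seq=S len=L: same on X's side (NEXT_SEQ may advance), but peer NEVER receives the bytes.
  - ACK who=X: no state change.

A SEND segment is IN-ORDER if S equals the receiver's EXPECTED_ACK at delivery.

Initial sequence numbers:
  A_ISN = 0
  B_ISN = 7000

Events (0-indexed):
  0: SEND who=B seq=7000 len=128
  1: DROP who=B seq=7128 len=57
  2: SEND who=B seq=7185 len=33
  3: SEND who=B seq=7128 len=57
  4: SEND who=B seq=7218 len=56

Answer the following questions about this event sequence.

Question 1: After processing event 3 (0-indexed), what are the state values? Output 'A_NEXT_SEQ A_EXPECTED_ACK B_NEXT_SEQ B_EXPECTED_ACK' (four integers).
After event 0: A_seq=0 A_ack=7128 B_seq=7128 B_ack=0
After event 1: A_seq=0 A_ack=7128 B_seq=7185 B_ack=0
After event 2: A_seq=0 A_ack=7128 B_seq=7218 B_ack=0
After event 3: A_seq=0 A_ack=7218 B_seq=7218 B_ack=0

0 7218 7218 0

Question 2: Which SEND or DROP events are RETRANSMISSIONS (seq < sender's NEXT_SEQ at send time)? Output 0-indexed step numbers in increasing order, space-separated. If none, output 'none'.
Step 0: SEND seq=7000 -> fresh
Step 1: DROP seq=7128 -> fresh
Step 2: SEND seq=7185 -> fresh
Step 3: SEND seq=7128 -> retransmit
Step 4: SEND seq=7218 -> fresh

Answer: 3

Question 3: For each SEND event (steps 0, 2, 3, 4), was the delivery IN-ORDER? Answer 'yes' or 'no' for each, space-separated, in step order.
Answer: yes no yes yes

Derivation:
Step 0: SEND seq=7000 -> in-order
Step 2: SEND seq=7185 -> out-of-order
Step 3: SEND seq=7128 -> in-order
Step 4: SEND seq=7218 -> in-order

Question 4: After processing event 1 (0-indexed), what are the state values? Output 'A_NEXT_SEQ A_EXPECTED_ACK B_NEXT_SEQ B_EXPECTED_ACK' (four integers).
After event 0: A_seq=0 A_ack=7128 B_seq=7128 B_ack=0
After event 1: A_seq=0 A_ack=7128 B_seq=7185 B_ack=0

0 7128 7185 0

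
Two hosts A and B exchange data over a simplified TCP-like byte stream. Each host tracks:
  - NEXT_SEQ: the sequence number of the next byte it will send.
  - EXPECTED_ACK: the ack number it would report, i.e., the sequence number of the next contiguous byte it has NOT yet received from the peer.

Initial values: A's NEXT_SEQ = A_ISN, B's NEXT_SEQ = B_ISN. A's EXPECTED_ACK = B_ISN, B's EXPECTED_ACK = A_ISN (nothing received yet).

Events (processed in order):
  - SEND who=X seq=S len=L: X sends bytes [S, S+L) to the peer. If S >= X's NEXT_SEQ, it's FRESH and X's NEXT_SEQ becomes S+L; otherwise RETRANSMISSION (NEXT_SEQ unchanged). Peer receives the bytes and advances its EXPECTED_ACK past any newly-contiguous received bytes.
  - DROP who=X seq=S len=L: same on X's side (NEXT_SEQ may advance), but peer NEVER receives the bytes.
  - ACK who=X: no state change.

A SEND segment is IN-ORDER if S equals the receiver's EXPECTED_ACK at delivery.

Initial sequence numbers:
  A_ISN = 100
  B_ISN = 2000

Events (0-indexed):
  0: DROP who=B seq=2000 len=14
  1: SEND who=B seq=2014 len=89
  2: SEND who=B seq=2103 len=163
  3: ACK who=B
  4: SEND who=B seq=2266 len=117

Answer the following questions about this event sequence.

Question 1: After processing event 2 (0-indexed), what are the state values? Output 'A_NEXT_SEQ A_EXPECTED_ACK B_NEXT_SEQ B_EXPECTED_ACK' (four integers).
After event 0: A_seq=100 A_ack=2000 B_seq=2014 B_ack=100
After event 1: A_seq=100 A_ack=2000 B_seq=2103 B_ack=100
After event 2: A_seq=100 A_ack=2000 B_seq=2266 B_ack=100

100 2000 2266 100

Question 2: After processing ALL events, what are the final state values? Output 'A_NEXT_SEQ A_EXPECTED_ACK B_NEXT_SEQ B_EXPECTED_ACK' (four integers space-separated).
After event 0: A_seq=100 A_ack=2000 B_seq=2014 B_ack=100
After event 1: A_seq=100 A_ack=2000 B_seq=2103 B_ack=100
After event 2: A_seq=100 A_ack=2000 B_seq=2266 B_ack=100
After event 3: A_seq=100 A_ack=2000 B_seq=2266 B_ack=100
After event 4: A_seq=100 A_ack=2000 B_seq=2383 B_ack=100

Answer: 100 2000 2383 100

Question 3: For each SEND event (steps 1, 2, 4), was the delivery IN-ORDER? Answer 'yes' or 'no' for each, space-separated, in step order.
Answer: no no no

Derivation:
Step 1: SEND seq=2014 -> out-of-order
Step 2: SEND seq=2103 -> out-of-order
Step 4: SEND seq=2266 -> out-of-order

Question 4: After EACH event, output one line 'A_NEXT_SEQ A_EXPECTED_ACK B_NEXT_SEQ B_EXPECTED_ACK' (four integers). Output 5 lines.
100 2000 2014 100
100 2000 2103 100
100 2000 2266 100
100 2000 2266 100
100 2000 2383 100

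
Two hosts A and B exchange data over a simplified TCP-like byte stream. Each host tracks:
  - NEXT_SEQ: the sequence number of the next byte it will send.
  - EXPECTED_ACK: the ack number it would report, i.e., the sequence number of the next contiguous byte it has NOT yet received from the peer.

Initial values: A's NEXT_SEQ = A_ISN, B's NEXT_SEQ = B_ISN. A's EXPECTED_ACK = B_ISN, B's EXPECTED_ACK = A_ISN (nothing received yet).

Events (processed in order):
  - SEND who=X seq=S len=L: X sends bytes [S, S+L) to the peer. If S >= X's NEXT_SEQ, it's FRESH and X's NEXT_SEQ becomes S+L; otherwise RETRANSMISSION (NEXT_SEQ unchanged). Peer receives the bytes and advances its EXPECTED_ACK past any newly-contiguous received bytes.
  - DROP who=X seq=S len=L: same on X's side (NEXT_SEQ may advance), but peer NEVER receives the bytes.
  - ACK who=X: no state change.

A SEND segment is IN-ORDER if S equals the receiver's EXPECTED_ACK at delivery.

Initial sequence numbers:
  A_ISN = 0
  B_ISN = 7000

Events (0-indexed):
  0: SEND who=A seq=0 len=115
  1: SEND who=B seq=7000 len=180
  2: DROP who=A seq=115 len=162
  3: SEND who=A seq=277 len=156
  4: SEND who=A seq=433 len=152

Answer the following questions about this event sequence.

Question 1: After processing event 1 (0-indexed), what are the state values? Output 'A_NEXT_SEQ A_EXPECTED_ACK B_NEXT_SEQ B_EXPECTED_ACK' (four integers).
After event 0: A_seq=115 A_ack=7000 B_seq=7000 B_ack=115
After event 1: A_seq=115 A_ack=7180 B_seq=7180 B_ack=115

115 7180 7180 115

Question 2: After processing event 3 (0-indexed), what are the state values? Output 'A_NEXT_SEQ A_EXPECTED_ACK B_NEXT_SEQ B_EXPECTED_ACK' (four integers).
After event 0: A_seq=115 A_ack=7000 B_seq=7000 B_ack=115
After event 1: A_seq=115 A_ack=7180 B_seq=7180 B_ack=115
After event 2: A_seq=277 A_ack=7180 B_seq=7180 B_ack=115
After event 3: A_seq=433 A_ack=7180 B_seq=7180 B_ack=115

433 7180 7180 115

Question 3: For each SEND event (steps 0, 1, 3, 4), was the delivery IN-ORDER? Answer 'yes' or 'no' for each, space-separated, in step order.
Answer: yes yes no no

Derivation:
Step 0: SEND seq=0 -> in-order
Step 1: SEND seq=7000 -> in-order
Step 3: SEND seq=277 -> out-of-order
Step 4: SEND seq=433 -> out-of-order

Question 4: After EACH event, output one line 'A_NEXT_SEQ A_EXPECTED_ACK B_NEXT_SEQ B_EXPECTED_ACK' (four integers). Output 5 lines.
115 7000 7000 115
115 7180 7180 115
277 7180 7180 115
433 7180 7180 115
585 7180 7180 115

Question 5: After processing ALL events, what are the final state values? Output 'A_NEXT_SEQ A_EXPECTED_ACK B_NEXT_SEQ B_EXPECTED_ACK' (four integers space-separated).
After event 0: A_seq=115 A_ack=7000 B_seq=7000 B_ack=115
After event 1: A_seq=115 A_ack=7180 B_seq=7180 B_ack=115
After event 2: A_seq=277 A_ack=7180 B_seq=7180 B_ack=115
After event 3: A_seq=433 A_ack=7180 B_seq=7180 B_ack=115
After event 4: A_seq=585 A_ack=7180 B_seq=7180 B_ack=115

Answer: 585 7180 7180 115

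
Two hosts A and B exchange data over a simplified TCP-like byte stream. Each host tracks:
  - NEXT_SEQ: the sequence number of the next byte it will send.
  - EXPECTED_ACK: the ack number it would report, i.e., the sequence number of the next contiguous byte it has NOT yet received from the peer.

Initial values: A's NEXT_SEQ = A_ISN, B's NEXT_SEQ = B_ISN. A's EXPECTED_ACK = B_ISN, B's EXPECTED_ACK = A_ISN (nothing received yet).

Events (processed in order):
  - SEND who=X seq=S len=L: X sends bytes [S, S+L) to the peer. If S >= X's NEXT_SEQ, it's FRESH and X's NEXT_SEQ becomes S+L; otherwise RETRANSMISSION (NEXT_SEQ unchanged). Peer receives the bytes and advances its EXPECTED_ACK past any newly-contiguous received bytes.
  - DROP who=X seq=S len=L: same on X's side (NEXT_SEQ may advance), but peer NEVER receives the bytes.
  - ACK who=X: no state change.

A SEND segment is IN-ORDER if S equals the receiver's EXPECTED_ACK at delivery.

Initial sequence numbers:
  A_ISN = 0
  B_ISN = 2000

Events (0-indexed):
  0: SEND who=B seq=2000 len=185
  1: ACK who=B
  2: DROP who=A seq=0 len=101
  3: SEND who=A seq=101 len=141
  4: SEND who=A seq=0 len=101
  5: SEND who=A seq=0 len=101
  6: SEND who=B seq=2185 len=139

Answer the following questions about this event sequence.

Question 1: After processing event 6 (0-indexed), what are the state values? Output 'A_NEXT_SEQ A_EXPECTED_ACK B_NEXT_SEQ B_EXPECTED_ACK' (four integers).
After event 0: A_seq=0 A_ack=2185 B_seq=2185 B_ack=0
After event 1: A_seq=0 A_ack=2185 B_seq=2185 B_ack=0
After event 2: A_seq=101 A_ack=2185 B_seq=2185 B_ack=0
After event 3: A_seq=242 A_ack=2185 B_seq=2185 B_ack=0
After event 4: A_seq=242 A_ack=2185 B_seq=2185 B_ack=242
After event 5: A_seq=242 A_ack=2185 B_seq=2185 B_ack=242
After event 6: A_seq=242 A_ack=2324 B_seq=2324 B_ack=242

242 2324 2324 242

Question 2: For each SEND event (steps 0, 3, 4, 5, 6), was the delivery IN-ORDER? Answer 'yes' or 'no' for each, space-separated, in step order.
Step 0: SEND seq=2000 -> in-order
Step 3: SEND seq=101 -> out-of-order
Step 4: SEND seq=0 -> in-order
Step 5: SEND seq=0 -> out-of-order
Step 6: SEND seq=2185 -> in-order

Answer: yes no yes no yes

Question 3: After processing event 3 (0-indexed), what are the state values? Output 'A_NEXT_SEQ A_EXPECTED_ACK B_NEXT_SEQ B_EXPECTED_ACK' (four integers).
After event 0: A_seq=0 A_ack=2185 B_seq=2185 B_ack=0
After event 1: A_seq=0 A_ack=2185 B_seq=2185 B_ack=0
After event 2: A_seq=101 A_ack=2185 B_seq=2185 B_ack=0
After event 3: A_seq=242 A_ack=2185 B_seq=2185 B_ack=0

242 2185 2185 0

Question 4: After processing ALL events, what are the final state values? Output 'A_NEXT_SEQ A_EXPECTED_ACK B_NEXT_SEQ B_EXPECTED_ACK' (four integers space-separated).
Answer: 242 2324 2324 242

Derivation:
After event 0: A_seq=0 A_ack=2185 B_seq=2185 B_ack=0
After event 1: A_seq=0 A_ack=2185 B_seq=2185 B_ack=0
After event 2: A_seq=101 A_ack=2185 B_seq=2185 B_ack=0
After event 3: A_seq=242 A_ack=2185 B_seq=2185 B_ack=0
After event 4: A_seq=242 A_ack=2185 B_seq=2185 B_ack=242
After event 5: A_seq=242 A_ack=2185 B_seq=2185 B_ack=242
After event 6: A_seq=242 A_ack=2324 B_seq=2324 B_ack=242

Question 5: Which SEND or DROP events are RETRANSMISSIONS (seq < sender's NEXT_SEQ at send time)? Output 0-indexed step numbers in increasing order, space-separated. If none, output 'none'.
Answer: 4 5

Derivation:
Step 0: SEND seq=2000 -> fresh
Step 2: DROP seq=0 -> fresh
Step 3: SEND seq=101 -> fresh
Step 4: SEND seq=0 -> retransmit
Step 5: SEND seq=0 -> retransmit
Step 6: SEND seq=2185 -> fresh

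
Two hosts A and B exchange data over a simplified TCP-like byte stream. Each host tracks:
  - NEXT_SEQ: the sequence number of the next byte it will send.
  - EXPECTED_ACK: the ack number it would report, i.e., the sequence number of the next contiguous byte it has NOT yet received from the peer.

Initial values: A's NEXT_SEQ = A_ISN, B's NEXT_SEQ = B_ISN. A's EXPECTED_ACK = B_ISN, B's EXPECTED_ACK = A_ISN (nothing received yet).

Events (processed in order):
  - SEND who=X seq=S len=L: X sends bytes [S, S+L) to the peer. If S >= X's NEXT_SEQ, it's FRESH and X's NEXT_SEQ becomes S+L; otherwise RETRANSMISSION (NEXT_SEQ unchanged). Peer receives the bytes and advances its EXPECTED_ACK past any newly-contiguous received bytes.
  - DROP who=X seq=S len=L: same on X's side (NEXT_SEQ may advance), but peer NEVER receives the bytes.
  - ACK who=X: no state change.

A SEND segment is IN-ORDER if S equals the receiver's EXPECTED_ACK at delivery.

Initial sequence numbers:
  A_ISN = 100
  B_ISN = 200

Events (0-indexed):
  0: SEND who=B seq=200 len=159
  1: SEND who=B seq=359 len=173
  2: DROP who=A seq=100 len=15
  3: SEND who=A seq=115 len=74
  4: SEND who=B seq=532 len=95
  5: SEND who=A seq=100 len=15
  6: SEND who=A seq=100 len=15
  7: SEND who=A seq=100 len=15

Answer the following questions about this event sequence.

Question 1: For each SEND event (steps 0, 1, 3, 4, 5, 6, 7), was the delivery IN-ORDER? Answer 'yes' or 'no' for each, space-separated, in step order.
Answer: yes yes no yes yes no no

Derivation:
Step 0: SEND seq=200 -> in-order
Step 1: SEND seq=359 -> in-order
Step 3: SEND seq=115 -> out-of-order
Step 4: SEND seq=532 -> in-order
Step 5: SEND seq=100 -> in-order
Step 6: SEND seq=100 -> out-of-order
Step 7: SEND seq=100 -> out-of-order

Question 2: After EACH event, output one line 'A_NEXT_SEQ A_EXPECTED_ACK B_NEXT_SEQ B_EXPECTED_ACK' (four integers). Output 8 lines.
100 359 359 100
100 532 532 100
115 532 532 100
189 532 532 100
189 627 627 100
189 627 627 189
189 627 627 189
189 627 627 189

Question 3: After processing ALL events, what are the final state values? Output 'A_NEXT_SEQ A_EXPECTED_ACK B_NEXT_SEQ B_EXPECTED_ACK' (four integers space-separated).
Answer: 189 627 627 189

Derivation:
After event 0: A_seq=100 A_ack=359 B_seq=359 B_ack=100
After event 1: A_seq=100 A_ack=532 B_seq=532 B_ack=100
After event 2: A_seq=115 A_ack=532 B_seq=532 B_ack=100
After event 3: A_seq=189 A_ack=532 B_seq=532 B_ack=100
After event 4: A_seq=189 A_ack=627 B_seq=627 B_ack=100
After event 5: A_seq=189 A_ack=627 B_seq=627 B_ack=189
After event 6: A_seq=189 A_ack=627 B_seq=627 B_ack=189
After event 7: A_seq=189 A_ack=627 B_seq=627 B_ack=189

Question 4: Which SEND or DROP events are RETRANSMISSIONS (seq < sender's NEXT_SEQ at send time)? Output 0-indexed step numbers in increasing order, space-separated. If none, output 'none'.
Step 0: SEND seq=200 -> fresh
Step 1: SEND seq=359 -> fresh
Step 2: DROP seq=100 -> fresh
Step 3: SEND seq=115 -> fresh
Step 4: SEND seq=532 -> fresh
Step 5: SEND seq=100 -> retransmit
Step 6: SEND seq=100 -> retransmit
Step 7: SEND seq=100 -> retransmit

Answer: 5 6 7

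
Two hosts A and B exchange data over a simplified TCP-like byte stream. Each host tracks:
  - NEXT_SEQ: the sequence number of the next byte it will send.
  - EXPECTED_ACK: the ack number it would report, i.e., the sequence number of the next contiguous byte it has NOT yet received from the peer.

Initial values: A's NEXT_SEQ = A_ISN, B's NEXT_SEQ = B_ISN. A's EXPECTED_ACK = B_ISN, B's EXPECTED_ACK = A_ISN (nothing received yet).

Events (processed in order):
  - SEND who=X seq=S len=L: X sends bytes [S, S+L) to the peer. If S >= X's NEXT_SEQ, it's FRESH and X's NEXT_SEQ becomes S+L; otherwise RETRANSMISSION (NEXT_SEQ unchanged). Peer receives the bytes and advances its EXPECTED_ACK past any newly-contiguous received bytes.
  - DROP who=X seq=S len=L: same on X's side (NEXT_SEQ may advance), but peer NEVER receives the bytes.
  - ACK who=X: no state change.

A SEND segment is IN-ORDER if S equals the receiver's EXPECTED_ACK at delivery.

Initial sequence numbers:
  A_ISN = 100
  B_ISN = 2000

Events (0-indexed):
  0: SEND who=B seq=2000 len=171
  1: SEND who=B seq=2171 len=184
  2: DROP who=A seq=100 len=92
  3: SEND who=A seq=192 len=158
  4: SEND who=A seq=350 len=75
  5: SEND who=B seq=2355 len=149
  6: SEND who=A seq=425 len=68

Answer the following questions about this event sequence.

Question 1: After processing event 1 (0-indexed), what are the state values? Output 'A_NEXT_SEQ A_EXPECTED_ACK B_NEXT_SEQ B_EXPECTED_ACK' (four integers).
After event 0: A_seq=100 A_ack=2171 B_seq=2171 B_ack=100
After event 1: A_seq=100 A_ack=2355 B_seq=2355 B_ack=100

100 2355 2355 100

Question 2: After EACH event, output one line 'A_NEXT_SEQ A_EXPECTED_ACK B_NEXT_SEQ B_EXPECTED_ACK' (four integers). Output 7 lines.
100 2171 2171 100
100 2355 2355 100
192 2355 2355 100
350 2355 2355 100
425 2355 2355 100
425 2504 2504 100
493 2504 2504 100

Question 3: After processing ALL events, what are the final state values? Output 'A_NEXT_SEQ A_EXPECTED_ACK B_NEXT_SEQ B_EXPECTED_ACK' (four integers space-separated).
Answer: 493 2504 2504 100

Derivation:
After event 0: A_seq=100 A_ack=2171 B_seq=2171 B_ack=100
After event 1: A_seq=100 A_ack=2355 B_seq=2355 B_ack=100
After event 2: A_seq=192 A_ack=2355 B_seq=2355 B_ack=100
After event 3: A_seq=350 A_ack=2355 B_seq=2355 B_ack=100
After event 4: A_seq=425 A_ack=2355 B_seq=2355 B_ack=100
After event 5: A_seq=425 A_ack=2504 B_seq=2504 B_ack=100
After event 6: A_seq=493 A_ack=2504 B_seq=2504 B_ack=100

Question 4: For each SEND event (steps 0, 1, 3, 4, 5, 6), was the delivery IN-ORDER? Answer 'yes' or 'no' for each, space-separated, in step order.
Step 0: SEND seq=2000 -> in-order
Step 1: SEND seq=2171 -> in-order
Step 3: SEND seq=192 -> out-of-order
Step 4: SEND seq=350 -> out-of-order
Step 5: SEND seq=2355 -> in-order
Step 6: SEND seq=425 -> out-of-order

Answer: yes yes no no yes no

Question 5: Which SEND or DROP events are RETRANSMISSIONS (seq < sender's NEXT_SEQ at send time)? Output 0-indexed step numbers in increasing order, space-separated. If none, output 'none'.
Answer: none

Derivation:
Step 0: SEND seq=2000 -> fresh
Step 1: SEND seq=2171 -> fresh
Step 2: DROP seq=100 -> fresh
Step 3: SEND seq=192 -> fresh
Step 4: SEND seq=350 -> fresh
Step 5: SEND seq=2355 -> fresh
Step 6: SEND seq=425 -> fresh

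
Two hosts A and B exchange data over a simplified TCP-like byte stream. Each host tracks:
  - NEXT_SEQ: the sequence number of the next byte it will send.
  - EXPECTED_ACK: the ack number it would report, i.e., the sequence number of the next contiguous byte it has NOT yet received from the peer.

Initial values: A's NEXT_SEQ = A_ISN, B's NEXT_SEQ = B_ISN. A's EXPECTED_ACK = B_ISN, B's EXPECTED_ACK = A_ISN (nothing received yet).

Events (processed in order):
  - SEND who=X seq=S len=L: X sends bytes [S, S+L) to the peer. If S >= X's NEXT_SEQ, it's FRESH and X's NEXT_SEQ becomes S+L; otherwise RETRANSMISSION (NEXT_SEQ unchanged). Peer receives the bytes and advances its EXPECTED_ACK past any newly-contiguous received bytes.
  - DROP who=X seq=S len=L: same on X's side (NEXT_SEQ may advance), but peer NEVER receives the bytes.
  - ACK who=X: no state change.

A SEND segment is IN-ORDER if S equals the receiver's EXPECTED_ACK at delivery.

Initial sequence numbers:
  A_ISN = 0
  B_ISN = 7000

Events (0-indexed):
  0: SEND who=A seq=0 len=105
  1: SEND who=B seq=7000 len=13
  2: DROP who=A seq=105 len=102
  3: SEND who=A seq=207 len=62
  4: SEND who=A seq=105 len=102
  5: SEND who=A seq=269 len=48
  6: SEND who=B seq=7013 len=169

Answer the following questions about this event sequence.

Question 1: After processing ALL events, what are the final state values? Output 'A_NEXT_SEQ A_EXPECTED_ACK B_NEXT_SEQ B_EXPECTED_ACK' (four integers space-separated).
Answer: 317 7182 7182 317

Derivation:
After event 0: A_seq=105 A_ack=7000 B_seq=7000 B_ack=105
After event 1: A_seq=105 A_ack=7013 B_seq=7013 B_ack=105
After event 2: A_seq=207 A_ack=7013 B_seq=7013 B_ack=105
After event 3: A_seq=269 A_ack=7013 B_seq=7013 B_ack=105
After event 4: A_seq=269 A_ack=7013 B_seq=7013 B_ack=269
After event 5: A_seq=317 A_ack=7013 B_seq=7013 B_ack=317
After event 6: A_seq=317 A_ack=7182 B_seq=7182 B_ack=317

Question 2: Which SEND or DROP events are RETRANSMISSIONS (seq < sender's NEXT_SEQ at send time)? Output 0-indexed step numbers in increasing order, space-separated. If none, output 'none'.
Answer: 4

Derivation:
Step 0: SEND seq=0 -> fresh
Step 1: SEND seq=7000 -> fresh
Step 2: DROP seq=105 -> fresh
Step 3: SEND seq=207 -> fresh
Step 4: SEND seq=105 -> retransmit
Step 5: SEND seq=269 -> fresh
Step 6: SEND seq=7013 -> fresh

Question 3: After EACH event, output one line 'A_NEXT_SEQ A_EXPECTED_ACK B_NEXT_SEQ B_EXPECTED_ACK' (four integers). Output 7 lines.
105 7000 7000 105
105 7013 7013 105
207 7013 7013 105
269 7013 7013 105
269 7013 7013 269
317 7013 7013 317
317 7182 7182 317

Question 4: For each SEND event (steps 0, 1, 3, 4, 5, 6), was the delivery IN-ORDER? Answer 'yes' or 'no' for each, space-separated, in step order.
Step 0: SEND seq=0 -> in-order
Step 1: SEND seq=7000 -> in-order
Step 3: SEND seq=207 -> out-of-order
Step 4: SEND seq=105 -> in-order
Step 5: SEND seq=269 -> in-order
Step 6: SEND seq=7013 -> in-order

Answer: yes yes no yes yes yes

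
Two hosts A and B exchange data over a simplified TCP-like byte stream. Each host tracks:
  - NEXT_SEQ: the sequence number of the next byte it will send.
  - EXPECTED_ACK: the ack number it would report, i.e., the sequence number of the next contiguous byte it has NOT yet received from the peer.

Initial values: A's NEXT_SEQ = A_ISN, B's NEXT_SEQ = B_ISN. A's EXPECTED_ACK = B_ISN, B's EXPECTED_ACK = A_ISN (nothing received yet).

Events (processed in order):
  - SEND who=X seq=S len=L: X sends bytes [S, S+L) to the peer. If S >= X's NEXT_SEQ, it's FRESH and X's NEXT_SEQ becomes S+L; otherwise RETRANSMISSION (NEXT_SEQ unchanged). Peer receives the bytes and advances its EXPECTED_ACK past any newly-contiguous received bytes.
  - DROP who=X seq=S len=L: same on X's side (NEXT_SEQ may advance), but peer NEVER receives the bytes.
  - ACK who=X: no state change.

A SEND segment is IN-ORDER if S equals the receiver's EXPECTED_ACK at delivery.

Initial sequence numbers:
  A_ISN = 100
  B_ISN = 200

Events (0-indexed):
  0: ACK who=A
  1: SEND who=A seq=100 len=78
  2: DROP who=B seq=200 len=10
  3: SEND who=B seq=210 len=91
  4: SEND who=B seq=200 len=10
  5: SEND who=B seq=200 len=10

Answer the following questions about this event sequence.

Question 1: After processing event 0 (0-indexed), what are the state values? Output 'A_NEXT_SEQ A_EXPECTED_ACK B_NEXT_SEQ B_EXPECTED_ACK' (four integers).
After event 0: A_seq=100 A_ack=200 B_seq=200 B_ack=100

100 200 200 100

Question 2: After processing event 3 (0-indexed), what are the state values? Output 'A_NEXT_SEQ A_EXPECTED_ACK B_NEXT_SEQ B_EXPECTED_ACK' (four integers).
After event 0: A_seq=100 A_ack=200 B_seq=200 B_ack=100
After event 1: A_seq=178 A_ack=200 B_seq=200 B_ack=178
After event 2: A_seq=178 A_ack=200 B_seq=210 B_ack=178
After event 3: A_seq=178 A_ack=200 B_seq=301 B_ack=178

178 200 301 178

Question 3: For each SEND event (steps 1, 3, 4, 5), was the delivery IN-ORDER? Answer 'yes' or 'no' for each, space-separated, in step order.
Step 1: SEND seq=100 -> in-order
Step 3: SEND seq=210 -> out-of-order
Step 4: SEND seq=200 -> in-order
Step 5: SEND seq=200 -> out-of-order

Answer: yes no yes no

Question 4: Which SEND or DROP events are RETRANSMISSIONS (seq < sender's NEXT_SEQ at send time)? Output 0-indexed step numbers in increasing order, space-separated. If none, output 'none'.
Step 1: SEND seq=100 -> fresh
Step 2: DROP seq=200 -> fresh
Step 3: SEND seq=210 -> fresh
Step 4: SEND seq=200 -> retransmit
Step 5: SEND seq=200 -> retransmit

Answer: 4 5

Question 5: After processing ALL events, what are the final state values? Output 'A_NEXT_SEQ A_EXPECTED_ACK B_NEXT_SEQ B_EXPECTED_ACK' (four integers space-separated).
After event 0: A_seq=100 A_ack=200 B_seq=200 B_ack=100
After event 1: A_seq=178 A_ack=200 B_seq=200 B_ack=178
After event 2: A_seq=178 A_ack=200 B_seq=210 B_ack=178
After event 3: A_seq=178 A_ack=200 B_seq=301 B_ack=178
After event 4: A_seq=178 A_ack=301 B_seq=301 B_ack=178
After event 5: A_seq=178 A_ack=301 B_seq=301 B_ack=178

Answer: 178 301 301 178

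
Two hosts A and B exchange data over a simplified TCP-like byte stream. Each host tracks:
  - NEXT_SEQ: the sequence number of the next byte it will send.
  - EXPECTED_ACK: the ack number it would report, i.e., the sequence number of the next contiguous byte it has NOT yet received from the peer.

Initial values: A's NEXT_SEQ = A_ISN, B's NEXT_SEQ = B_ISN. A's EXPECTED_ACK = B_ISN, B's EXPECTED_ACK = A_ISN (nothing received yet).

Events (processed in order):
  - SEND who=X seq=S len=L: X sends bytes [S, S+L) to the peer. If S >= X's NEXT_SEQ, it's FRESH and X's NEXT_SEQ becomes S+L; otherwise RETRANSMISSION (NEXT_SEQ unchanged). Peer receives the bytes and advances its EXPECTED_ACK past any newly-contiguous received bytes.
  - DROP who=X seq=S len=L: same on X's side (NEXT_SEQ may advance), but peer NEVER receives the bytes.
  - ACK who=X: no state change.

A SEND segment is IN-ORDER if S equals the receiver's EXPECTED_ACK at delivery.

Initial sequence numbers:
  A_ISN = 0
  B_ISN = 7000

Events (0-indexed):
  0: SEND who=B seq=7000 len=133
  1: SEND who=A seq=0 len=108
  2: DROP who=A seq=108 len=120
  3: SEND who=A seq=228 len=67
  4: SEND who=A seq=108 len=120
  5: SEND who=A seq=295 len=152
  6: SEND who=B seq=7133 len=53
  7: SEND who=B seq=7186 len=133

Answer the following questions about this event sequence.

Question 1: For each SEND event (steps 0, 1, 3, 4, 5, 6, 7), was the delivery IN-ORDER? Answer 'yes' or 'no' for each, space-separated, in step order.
Step 0: SEND seq=7000 -> in-order
Step 1: SEND seq=0 -> in-order
Step 3: SEND seq=228 -> out-of-order
Step 4: SEND seq=108 -> in-order
Step 5: SEND seq=295 -> in-order
Step 6: SEND seq=7133 -> in-order
Step 7: SEND seq=7186 -> in-order

Answer: yes yes no yes yes yes yes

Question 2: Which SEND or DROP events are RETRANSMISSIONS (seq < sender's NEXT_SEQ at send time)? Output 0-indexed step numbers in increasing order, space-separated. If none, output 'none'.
Answer: 4

Derivation:
Step 0: SEND seq=7000 -> fresh
Step 1: SEND seq=0 -> fresh
Step 2: DROP seq=108 -> fresh
Step 3: SEND seq=228 -> fresh
Step 4: SEND seq=108 -> retransmit
Step 5: SEND seq=295 -> fresh
Step 6: SEND seq=7133 -> fresh
Step 7: SEND seq=7186 -> fresh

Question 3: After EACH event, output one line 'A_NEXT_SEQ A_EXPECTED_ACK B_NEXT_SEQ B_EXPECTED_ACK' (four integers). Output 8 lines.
0 7133 7133 0
108 7133 7133 108
228 7133 7133 108
295 7133 7133 108
295 7133 7133 295
447 7133 7133 447
447 7186 7186 447
447 7319 7319 447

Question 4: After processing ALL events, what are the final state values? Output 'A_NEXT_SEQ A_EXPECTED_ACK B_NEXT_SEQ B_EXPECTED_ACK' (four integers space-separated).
After event 0: A_seq=0 A_ack=7133 B_seq=7133 B_ack=0
After event 1: A_seq=108 A_ack=7133 B_seq=7133 B_ack=108
After event 2: A_seq=228 A_ack=7133 B_seq=7133 B_ack=108
After event 3: A_seq=295 A_ack=7133 B_seq=7133 B_ack=108
After event 4: A_seq=295 A_ack=7133 B_seq=7133 B_ack=295
After event 5: A_seq=447 A_ack=7133 B_seq=7133 B_ack=447
After event 6: A_seq=447 A_ack=7186 B_seq=7186 B_ack=447
After event 7: A_seq=447 A_ack=7319 B_seq=7319 B_ack=447

Answer: 447 7319 7319 447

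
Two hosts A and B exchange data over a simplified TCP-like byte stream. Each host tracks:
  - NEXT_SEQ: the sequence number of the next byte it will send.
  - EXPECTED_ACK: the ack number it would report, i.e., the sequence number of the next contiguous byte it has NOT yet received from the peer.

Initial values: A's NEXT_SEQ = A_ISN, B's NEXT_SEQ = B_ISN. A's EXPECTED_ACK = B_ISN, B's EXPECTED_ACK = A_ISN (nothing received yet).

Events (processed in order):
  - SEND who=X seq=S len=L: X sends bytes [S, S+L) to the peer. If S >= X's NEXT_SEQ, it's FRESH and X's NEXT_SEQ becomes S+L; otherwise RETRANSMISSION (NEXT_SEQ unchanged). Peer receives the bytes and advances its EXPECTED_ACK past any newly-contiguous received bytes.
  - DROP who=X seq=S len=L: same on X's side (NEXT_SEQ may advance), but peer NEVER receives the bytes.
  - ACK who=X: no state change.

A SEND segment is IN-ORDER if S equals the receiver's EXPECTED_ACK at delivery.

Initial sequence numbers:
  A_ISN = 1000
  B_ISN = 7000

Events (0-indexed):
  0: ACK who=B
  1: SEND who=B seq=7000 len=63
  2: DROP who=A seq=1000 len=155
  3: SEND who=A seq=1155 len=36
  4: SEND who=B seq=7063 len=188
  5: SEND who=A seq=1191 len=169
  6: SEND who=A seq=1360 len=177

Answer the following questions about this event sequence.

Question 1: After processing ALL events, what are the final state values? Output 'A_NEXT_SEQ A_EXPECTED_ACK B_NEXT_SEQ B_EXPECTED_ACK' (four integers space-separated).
After event 0: A_seq=1000 A_ack=7000 B_seq=7000 B_ack=1000
After event 1: A_seq=1000 A_ack=7063 B_seq=7063 B_ack=1000
After event 2: A_seq=1155 A_ack=7063 B_seq=7063 B_ack=1000
After event 3: A_seq=1191 A_ack=7063 B_seq=7063 B_ack=1000
After event 4: A_seq=1191 A_ack=7251 B_seq=7251 B_ack=1000
After event 5: A_seq=1360 A_ack=7251 B_seq=7251 B_ack=1000
After event 6: A_seq=1537 A_ack=7251 B_seq=7251 B_ack=1000

Answer: 1537 7251 7251 1000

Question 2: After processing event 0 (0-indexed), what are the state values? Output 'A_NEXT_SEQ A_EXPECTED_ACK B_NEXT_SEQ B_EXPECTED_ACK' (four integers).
After event 0: A_seq=1000 A_ack=7000 B_seq=7000 B_ack=1000

1000 7000 7000 1000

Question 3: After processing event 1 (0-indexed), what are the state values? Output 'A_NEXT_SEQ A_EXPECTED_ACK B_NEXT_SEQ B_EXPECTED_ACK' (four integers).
After event 0: A_seq=1000 A_ack=7000 B_seq=7000 B_ack=1000
After event 1: A_seq=1000 A_ack=7063 B_seq=7063 B_ack=1000

1000 7063 7063 1000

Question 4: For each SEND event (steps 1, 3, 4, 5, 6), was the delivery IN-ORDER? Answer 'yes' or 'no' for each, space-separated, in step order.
Answer: yes no yes no no

Derivation:
Step 1: SEND seq=7000 -> in-order
Step 3: SEND seq=1155 -> out-of-order
Step 4: SEND seq=7063 -> in-order
Step 5: SEND seq=1191 -> out-of-order
Step 6: SEND seq=1360 -> out-of-order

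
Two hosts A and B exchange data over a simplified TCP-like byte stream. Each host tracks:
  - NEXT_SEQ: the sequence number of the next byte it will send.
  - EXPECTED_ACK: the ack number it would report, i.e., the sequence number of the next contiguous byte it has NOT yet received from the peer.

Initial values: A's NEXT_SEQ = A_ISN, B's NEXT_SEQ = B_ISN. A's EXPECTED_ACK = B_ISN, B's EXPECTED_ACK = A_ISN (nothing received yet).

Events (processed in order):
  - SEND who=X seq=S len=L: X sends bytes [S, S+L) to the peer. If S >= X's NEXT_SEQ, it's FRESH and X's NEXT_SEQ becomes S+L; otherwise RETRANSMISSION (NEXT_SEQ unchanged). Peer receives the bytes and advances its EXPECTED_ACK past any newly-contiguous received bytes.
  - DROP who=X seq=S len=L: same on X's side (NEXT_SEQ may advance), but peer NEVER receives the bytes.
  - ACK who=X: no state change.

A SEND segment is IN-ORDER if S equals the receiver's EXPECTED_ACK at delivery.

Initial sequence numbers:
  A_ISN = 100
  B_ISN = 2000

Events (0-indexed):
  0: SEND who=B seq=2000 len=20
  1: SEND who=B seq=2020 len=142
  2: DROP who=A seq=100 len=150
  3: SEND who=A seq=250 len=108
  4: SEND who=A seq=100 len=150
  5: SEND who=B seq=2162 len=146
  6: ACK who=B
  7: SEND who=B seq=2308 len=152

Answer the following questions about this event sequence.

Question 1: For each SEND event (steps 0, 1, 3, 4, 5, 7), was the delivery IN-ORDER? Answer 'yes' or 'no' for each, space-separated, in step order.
Answer: yes yes no yes yes yes

Derivation:
Step 0: SEND seq=2000 -> in-order
Step 1: SEND seq=2020 -> in-order
Step 3: SEND seq=250 -> out-of-order
Step 4: SEND seq=100 -> in-order
Step 5: SEND seq=2162 -> in-order
Step 7: SEND seq=2308 -> in-order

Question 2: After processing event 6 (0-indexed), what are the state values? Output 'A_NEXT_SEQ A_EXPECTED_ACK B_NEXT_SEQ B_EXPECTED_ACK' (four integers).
After event 0: A_seq=100 A_ack=2020 B_seq=2020 B_ack=100
After event 1: A_seq=100 A_ack=2162 B_seq=2162 B_ack=100
After event 2: A_seq=250 A_ack=2162 B_seq=2162 B_ack=100
After event 3: A_seq=358 A_ack=2162 B_seq=2162 B_ack=100
After event 4: A_seq=358 A_ack=2162 B_seq=2162 B_ack=358
After event 5: A_seq=358 A_ack=2308 B_seq=2308 B_ack=358
After event 6: A_seq=358 A_ack=2308 B_seq=2308 B_ack=358

358 2308 2308 358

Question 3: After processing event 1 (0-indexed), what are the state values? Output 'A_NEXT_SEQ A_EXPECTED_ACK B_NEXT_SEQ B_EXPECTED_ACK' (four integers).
After event 0: A_seq=100 A_ack=2020 B_seq=2020 B_ack=100
After event 1: A_seq=100 A_ack=2162 B_seq=2162 B_ack=100

100 2162 2162 100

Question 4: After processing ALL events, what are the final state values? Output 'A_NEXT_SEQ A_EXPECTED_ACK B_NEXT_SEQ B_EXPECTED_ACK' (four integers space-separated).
Answer: 358 2460 2460 358

Derivation:
After event 0: A_seq=100 A_ack=2020 B_seq=2020 B_ack=100
After event 1: A_seq=100 A_ack=2162 B_seq=2162 B_ack=100
After event 2: A_seq=250 A_ack=2162 B_seq=2162 B_ack=100
After event 3: A_seq=358 A_ack=2162 B_seq=2162 B_ack=100
After event 4: A_seq=358 A_ack=2162 B_seq=2162 B_ack=358
After event 5: A_seq=358 A_ack=2308 B_seq=2308 B_ack=358
After event 6: A_seq=358 A_ack=2308 B_seq=2308 B_ack=358
After event 7: A_seq=358 A_ack=2460 B_seq=2460 B_ack=358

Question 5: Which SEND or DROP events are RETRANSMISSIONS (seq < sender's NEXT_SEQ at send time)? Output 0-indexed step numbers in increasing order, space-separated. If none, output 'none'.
Step 0: SEND seq=2000 -> fresh
Step 1: SEND seq=2020 -> fresh
Step 2: DROP seq=100 -> fresh
Step 3: SEND seq=250 -> fresh
Step 4: SEND seq=100 -> retransmit
Step 5: SEND seq=2162 -> fresh
Step 7: SEND seq=2308 -> fresh

Answer: 4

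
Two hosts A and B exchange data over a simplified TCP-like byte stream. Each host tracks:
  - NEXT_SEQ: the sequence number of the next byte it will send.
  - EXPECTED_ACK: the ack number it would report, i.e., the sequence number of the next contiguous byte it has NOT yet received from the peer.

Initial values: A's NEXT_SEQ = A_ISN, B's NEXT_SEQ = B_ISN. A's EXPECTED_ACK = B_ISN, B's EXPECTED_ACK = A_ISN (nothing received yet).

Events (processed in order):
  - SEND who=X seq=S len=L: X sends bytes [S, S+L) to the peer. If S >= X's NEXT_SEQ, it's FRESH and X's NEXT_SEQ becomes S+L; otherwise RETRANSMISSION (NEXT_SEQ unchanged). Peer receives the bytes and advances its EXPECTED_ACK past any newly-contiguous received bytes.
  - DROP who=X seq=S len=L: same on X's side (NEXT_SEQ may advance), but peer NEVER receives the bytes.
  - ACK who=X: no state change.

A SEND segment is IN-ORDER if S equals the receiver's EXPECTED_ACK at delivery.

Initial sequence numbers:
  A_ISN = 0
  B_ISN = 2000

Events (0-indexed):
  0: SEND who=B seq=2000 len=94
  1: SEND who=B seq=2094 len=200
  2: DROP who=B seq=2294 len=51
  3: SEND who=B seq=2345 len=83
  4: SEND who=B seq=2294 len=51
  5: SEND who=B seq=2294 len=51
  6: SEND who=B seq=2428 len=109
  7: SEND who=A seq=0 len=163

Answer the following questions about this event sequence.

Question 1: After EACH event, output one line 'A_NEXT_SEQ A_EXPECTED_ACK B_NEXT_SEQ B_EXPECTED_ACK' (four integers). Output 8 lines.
0 2094 2094 0
0 2294 2294 0
0 2294 2345 0
0 2294 2428 0
0 2428 2428 0
0 2428 2428 0
0 2537 2537 0
163 2537 2537 163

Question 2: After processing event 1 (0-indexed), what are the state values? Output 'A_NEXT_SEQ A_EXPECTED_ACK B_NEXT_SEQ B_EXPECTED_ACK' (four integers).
After event 0: A_seq=0 A_ack=2094 B_seq=2094 B_ack=0
After event 1: A_seq=0 A_ack=2294 B_seq=2294 B_ack=0

0 2294 2294 0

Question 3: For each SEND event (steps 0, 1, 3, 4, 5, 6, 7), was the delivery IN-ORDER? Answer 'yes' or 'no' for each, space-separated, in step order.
Step 0: SEND seq=2000 -> in-order
Step 1: SEND seq=2094 -> in-order
Step 3: SEND seq=2345 -> out-of-order
Step 4: SEND seq=2294 -> in-order
Step 5: SEND seq=2294 -> out-of-order
Step 6: SEND seq=2428 -> in-order
Step 7: SEND seq=0 -> in-order

Answer: yes yes no yes no yes yes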